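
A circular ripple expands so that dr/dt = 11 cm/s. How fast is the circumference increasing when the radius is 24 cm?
22π cm/s

C = 2πr
dC/dt = 2π · dr/dt = 2π · 11 = 22π cm/s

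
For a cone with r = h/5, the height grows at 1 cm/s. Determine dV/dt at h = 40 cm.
64π cm³/s

V = (1/3)π(h/5)²h = πh³/75
dV/dt = πh²/25 · 1
At h = 40: dV/dt = 64π cm³/s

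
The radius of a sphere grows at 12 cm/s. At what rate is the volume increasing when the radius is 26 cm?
32448π cm³/s

V = (4/3)πr³
dV/dt = dV/dr · dr/dt = 4πr² · 12
At r = 26: dV/dt = 32448π cm³/s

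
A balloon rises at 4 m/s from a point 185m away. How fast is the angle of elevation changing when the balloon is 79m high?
0.018287 rad/s

tan(θ) = y/185
sec²(θ) · dθ/dt = (1/185) · dy/dt
dθ/dt = cos²(θ)/185 · 4 = 185/(185² + 79²) · 4
dθ/dt = 0.018287 rad/s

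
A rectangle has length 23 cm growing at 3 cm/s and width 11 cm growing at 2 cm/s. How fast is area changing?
79 cm²/s

A = lw
dA/dt = w·dl/dt + l·dw/dt = 11·3 + 23·2 = 79 cm²/s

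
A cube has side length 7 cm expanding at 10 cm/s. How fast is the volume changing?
1470 cm³/s

V = s³
dV/dt = 3s² · ds/dt = 3·7²·10 = 1470 cm³/s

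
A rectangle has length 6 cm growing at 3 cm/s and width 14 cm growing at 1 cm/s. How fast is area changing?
48 cm²/s

A = lw
dA/dt = w·dl/dt + l·dw/dt = 14·3 + 6·1 = 48 cm²/s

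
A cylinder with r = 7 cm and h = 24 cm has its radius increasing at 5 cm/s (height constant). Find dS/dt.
380π cm²/s

S = 2πrh + 2πr² (lateral + bases)
dS/dt = (2πh + 4πr)·dr/dt = (2π·24 + 4π·7)·5
= 380π cm²/s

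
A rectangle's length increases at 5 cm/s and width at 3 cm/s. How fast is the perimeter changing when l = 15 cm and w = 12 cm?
16 cm/s

P = 2(l + w)
dP/dt = 2(dl/dt + dw/dt) = 2(5 + 3) = 16 cm/s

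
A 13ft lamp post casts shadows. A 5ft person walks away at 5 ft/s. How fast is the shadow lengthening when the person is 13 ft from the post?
25/8 ft/s

By similar triangles: 13/(x+s) = 5/s
Solving: s = 5x/8
ds/dt = 5/8 · dx/dt = 5/8 · 5 = 25/8 ft/s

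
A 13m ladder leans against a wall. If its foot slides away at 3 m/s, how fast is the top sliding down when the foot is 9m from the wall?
27√22/44 ≈ 2.878 m/s

x² + y² = 13²
2x·dx/dt + 2y·dy/dt = 0
dy/dt = -x/y · dx/dt = -9/(2√22) · 3 = -27√22/44 m/s
The top is descending at 27√22/44 ≈ 2.878 m/s.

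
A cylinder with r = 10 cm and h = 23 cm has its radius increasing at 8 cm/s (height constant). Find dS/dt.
688π cm²/s

S = 2πrh + 2πr² (lateral + bases)
dS/dt = (2πh + 4πr)·dr/dt = (2π·23 + 4π·10)·8
= 688π cm²/s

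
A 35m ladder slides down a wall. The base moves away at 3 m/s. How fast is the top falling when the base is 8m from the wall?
8√129/129 ≈ 0.7044 m/s

x² + y² = 35²
2x·dx/dt + 2y·dy/dt = 0
dy/dt = -x/y · dx/dt = -8/(3√129) · 3 = -8√129/129 m/s
The top is descending at 8√129/129 ≈ 0.7044 m/s.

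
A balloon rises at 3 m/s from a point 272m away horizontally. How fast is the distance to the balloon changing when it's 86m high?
129√20345/20345 ≈ 0.9044 m/s

z² = 272² + y²
z = √(272² + 86²) = 2√20345
dz/dt = y/z · dy/dt = 86/(2√20345) · 3 = 129√20345/20345 ≈ 0.9044 m/s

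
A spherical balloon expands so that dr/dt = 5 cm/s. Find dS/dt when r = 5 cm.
200π cm²/s

S = 4πr²
dS/dt = dS/dr · dr/dt = 8πr · 5
At r = 5: dS/dt = 200π cm²/s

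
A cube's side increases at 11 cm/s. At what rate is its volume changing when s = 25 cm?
20625 cm³/s

V = s³
dV/dt = 3s² · ds/dt = 3·25²·11 = 20625 cm³/s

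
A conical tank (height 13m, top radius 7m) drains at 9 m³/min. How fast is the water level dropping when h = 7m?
1521/(2401π) ≈ 0.2016 m/min

r/h = 7/13, so r = (7/13)h
V = (1/3)πr²h = (1/3)π((7/13)h)²h = (49/507)πh³
dV/dh = (49/169)πh²
dh/dt = (dV/dt)/(dV/dh) = -9/((49/169)π·7²) = -1521/(2401π) m/min
The level is dropping at 1521/(2401π) ≈ 0.2016 m/min.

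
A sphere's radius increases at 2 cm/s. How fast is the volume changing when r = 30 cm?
7200π cm³/s

V = (4/3)πr³
dV/dt = dV/dr · dr/dt = 4πr² · 2
At r = 30: dV/dt = 7200π cm³/s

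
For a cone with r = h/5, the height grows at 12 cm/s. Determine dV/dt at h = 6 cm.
432π/25 cm³/s

V = (1/3)π(h/5)²h = πh³/75
dV/dt = πh²/25 · 12
At h = 6: dV/dt = 432π/25 cm³/s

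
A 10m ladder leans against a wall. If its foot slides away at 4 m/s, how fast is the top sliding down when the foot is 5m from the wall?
4√3/3 ≈ 2.309 m/s

x² + y² = 10²
2x·dx/dt + 2y·dy/dt = 0
dy/dt = -x/y · dx/dt = -5/(5√3) · 4 = -4√3/3 m/s
The top is descending at 4√3/3 ≈ 2.309 m/s.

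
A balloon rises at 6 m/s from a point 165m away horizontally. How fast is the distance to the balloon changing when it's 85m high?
51√1378/689 ≈ 2.748 m/s

z² = 165² + y²
z = √(165² + 85²) = 5√1378
dz/dt = y/z · dy/dt = 85/(5√1378) · 6 = 51√1378/689 ≈ 2.748 m/s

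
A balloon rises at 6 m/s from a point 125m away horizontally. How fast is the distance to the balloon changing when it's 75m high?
9√34/17 ≈ 3.087 m/s

z² = 125² + y²
z = √(125² + 75²) = 25√34
dz/dt = y/z · dy/dt = 75/(25√34) · 6 = 9√34/17 ≈ 3.087 m/s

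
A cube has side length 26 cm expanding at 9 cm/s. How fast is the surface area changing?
2808 cm²/s

A = 6s²
dA/dt = 12s · ds/dt = 12·26·9 = 2808 cm²/s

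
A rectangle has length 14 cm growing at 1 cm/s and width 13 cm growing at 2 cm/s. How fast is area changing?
41 cm²/s

A = lw
dA/dt = w·dl/dt + l·dw/dt = 13·1 + 14·2 = 41 cm²/s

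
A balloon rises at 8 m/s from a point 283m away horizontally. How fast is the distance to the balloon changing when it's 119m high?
476√3770/9425 ≈ 3.101 m/s

z² = 283² + y²
z = √(283² + 119²) = 5√3770
dz/dt = y/z · dy/dt = 119/(5√3770) · 8 = 476√3770/9425 ≈ 3.101 m/s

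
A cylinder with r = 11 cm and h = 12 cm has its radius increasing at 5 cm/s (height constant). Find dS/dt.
340π cm²/s

S = 2πrh + 2πr² (lateral + bases)
dS/dt = (2πh + 4πr)·dr/dt = (2π·12 + 4π·11)·5
= 340π cm²/s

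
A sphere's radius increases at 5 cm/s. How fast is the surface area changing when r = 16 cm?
640π cm²/s

S = 4πr²
dS/dt = dS/dr · dr/dt = 8πr · 5
At r = 16: dS/dt = 640π cm²/s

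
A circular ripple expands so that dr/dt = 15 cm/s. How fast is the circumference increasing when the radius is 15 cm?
30π cm/s

C = 2πr
dC/dt = 2π · dr/dt = 2π · 15 = 30π cm/s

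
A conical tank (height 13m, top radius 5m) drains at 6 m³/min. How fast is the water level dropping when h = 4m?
507/(200π) ≈ 0.8069 m/min

r/h = 5/13, so r = (5/13)h
V = (1/3)πr²h = (1/3)π((5/13)h)²h = (25/507)πh³
dV/dh = (25/169)πh²
dh/dt = (dV/dt)/(dV/dh) = -6/((25/169)π·4²) = -507/(200π) m/min
The level is dropping at 507/(200π) ≈ 0.8069 m/min.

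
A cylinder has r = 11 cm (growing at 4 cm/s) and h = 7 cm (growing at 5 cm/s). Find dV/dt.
1221π cm³/s

V = πr²h
dV/dt = 2πrh·dr/dt + πr²·dh/dt
= 2π(11)(7)(4) + π(11)²(5)
= 1221π cm³/s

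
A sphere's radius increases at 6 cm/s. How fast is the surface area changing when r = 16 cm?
768π cm²/s

S = 4πr²
dS/dt = dS/dr · dr/dt = 8πr · 6
At r = 16: dS/dt = 768π cm²/s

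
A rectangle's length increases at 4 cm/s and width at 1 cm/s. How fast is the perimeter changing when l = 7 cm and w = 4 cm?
10 cm/s

P = 2(l + w)
dP/dt = 2(dl/dt + dw/dt) = 2(4 + 1) = 10 cm/s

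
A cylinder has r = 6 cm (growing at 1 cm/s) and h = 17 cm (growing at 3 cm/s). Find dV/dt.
312π cm³/s

V = πr²h
dV/dt = 2πrh·dr/dt + πr²·dh/dt
= 2π(6)(17)(1) + π(6)²(3)
= 312π cm³/s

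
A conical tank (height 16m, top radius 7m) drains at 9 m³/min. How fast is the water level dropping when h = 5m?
2304/(1225π) ≈ 0.5987 m/min

r/h = 7/16, so r = (7/16)h
V = (1/3)πr²h = (1/3)π((7/16)h)²h = (49/768)πh³
dV/dh = (49/256)πh²
dh/dt = (dV/dt)/(dV/dh) = -9/((49/256)π·5²) = -2304/(1225π) m/min
The level is dropping at 2304/(1225π) ≈ 0.5987 m/min.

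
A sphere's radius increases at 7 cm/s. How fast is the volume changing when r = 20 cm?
11200π cm³/s

V = (4/3)πr³
dV/dt = dV/dr · dr/dt = 4πr² · 7
At r = 20: dV/dt = 11200π cm³/s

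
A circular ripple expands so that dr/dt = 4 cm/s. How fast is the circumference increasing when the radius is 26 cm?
8π cm/s

C = 2πr
dC/dt = 2π · dr/dt = 2π · 4 = 8π cm/s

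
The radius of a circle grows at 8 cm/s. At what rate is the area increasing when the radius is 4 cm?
64π cm²/s

A = πr²
dA/dt = 2πr · dr/dt = 2π(4)(8) = 64π cm²/s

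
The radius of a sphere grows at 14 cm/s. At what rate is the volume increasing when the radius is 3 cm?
504π cm³/s

V = (4/3)πr³
dV/dt = dV/dr · dr/dt = 4πr² · 14
At r = 3: dV/dt = 504π cm³/s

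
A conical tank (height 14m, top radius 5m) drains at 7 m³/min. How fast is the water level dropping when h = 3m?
1372/(225π) ≈ 1.941 m/min

r/h = 5/14, so r = (5/14)h
V = (1/3)πr²h = (1/3)π((5/14)h)²h = (25/588)πh³
dV/dh = (25/196)πh²
dh/dt = (dV/dt)/(dV/dh) = -7/((25/196)π·3²) = -1372/(225π) m/min
The level is dropping at 1372/(225π) ≈ 1.941 m/min.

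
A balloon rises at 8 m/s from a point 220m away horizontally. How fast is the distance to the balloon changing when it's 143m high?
104√569/569 ≈ 4.36 m/s

z² = 220² + y²
z = √(220² + 143²) = 11√569
dz/dt = y/z · dy/dt = 143/(11√569) · 8 = 104√569/569 ≈ 4.36 m/s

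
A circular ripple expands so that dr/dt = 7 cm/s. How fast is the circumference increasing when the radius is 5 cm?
14π cm/s

C = 2πr
dC/dt = 2π · dr/dt = 2π · 7 = 14π cm/s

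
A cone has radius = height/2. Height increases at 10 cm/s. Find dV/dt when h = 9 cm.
405π/2 cm³/s

V = (1/3)π(h/2)²h = πh³/12
dV/dt = πh²/4 · 10
At h = 9: dV/dt = 405π/2 cm³/s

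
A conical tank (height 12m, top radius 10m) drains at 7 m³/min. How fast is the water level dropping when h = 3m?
28/(25π) ≈ 0.3565 m/min

r/h = 10/12, so r = (5/6)h
V = (1/3)πr²h = (1/3)π((5/6)h)²h = (25/108)πh³
dV/dh = (25/36)πh²
dh/dt = (dV/dt)/(dV/dh) = -7/((25/36)π·3²) = -28/(25π) m/min
The level is dropping at 28/(25π) ≈ 0.3565 m/min.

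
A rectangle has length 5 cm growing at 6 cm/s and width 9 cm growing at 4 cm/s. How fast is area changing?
74 cm²/s

A = lw
dA/dt = w·dl/dt + l·dw/dt = 9·6 + 5·4 = 74 cm²/s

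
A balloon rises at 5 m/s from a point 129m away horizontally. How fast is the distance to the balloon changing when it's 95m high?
475√25666/25666 ≈ 2.965 m/s

z² = 129² + y²
z = √(129² + 95²) = √25666
dz/dt = y/z · dy/dt = 95/√25666 · 5 = 475√25666/25666 ≈ 2.965 m/s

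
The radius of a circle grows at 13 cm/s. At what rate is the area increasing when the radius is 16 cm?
416π cm²/s

A = πr²
dA/dt = 2πr · dr/dt = 2π(16)(13) = 416π cm²/s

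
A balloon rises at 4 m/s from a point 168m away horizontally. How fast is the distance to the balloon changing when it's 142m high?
284√12097/12097 ≈ 2.582 m/s

z² = 168² + y²
z = √(168² + 142²) = 2√12097
dz/dt = y/z · dy/dt = 142/(2√12097) · 4 = 284√12097/12097 ≈ 2.582 m/s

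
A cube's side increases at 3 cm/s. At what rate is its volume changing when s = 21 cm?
3969 cm³/s

V = s³
dV/dt = 3s² · ds/dt = 3·21²·3 = 3969 cm³/s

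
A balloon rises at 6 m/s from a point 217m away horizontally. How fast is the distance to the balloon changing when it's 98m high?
84√1157/1157 ≈ 2.47 m/s

z² = 217² + y²
z = √(217² + 98²) = 7√1157
dz/dt = y/z · dy/dt = 98/(7√1157) · 6 = 84√1157/1157 ≈ 2.47 m/s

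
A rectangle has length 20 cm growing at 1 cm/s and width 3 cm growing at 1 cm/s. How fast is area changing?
23 cm²/s

A = lw
dA/dt = w·dl/dt + l·dw/dt = 3·1 + 20·1 = 23 cm²/s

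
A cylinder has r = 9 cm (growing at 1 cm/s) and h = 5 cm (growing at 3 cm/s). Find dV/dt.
333π cm³/s

V = πr²h
dV/dt = 2πrh·dr/dt + πr²·dh/dt
= 2π(9)(5)(1) + π(9)²(3)
= 333π cm³/s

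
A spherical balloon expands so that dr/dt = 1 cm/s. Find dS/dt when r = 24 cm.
192π cm²/s

S = 4πr²
dS/dt = dS/dr · dr/dt = 8πr · 1
At r = 24: dS/dt = 192π cm²/s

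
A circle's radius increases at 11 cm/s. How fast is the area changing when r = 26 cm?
572π cm²/s

A = πr²
dA/dt = 2πr · dr/dt = 2π(26)(11) = 572π cm²/s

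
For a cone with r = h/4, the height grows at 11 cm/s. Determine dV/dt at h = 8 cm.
44π cm³/s

V = (1/3)π(h/4)²h = πh³/48
dV/dt = πh²/16 · 11
At h = 8: dV/dt = 44π cm³/s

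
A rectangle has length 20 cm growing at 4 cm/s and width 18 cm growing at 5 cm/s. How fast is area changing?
172 cm²/s

A = lw
dA/dt = w·dl/dt + l·dw/dt = 18·4 + 20·5 = 172 cm²/s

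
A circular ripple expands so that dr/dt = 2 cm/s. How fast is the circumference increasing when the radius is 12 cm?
4π cm/s

C = 2πr
dC/dt = 2π · dr/dt = 2π · 2 = 4π cm/s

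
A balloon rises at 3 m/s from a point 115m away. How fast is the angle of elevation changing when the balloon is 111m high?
0.013505 rad/s

tan(θ) = y/115
sec²(θ) · dθ/dt = (1/115) · dy/dt
dθ/dt = cos²(θ)/115 · 3 = 115/(115² + 111²) · 3
dθ/dt = 0.013505 rad/s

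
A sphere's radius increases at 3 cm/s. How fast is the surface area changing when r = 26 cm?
624π cm²/s

S = 4πr²
dS/dt = dS/dr · dr/dt = 8πr · 3
At r = 26: dS/dt = 624π cm²/s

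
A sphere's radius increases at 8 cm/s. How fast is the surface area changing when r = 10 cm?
640π cm²/s

S = 4πr²
dS/dt = dS/dr · dr/dt = 8πr · 8
At r = 10: dS/dt = 640π cm²/s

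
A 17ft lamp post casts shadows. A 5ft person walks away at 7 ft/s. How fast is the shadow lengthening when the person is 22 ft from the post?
35/12 ft/s

By similar triangles: 17/(x+s) = 5/s
Solving: s = 5x/12
ds/dt = 5/12 · dx/dt = 5/12 · 7 = 35/12 ft/s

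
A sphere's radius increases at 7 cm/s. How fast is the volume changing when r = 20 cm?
11200π cm³/s

V = (4/3)πr³
dV/dt = dV/dr · dr/dt = 4πr² · 7
At r = 20: dV/dt = 11200π cm³/s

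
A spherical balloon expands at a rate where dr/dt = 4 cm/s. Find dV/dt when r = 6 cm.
576π cm³/s

V = (4/3)πr³
dV/dt = dV/dr · dr/dt = 4πr² · 4
At r = 6: dV/dt = 576π cm³/s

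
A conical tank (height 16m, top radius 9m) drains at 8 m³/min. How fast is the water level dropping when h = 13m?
2048/(13689π) ≈ 0.04762 m/min

r/h = 9/16, so r = (9/16)h
V = (1/3)πr²h = (1/3)π((9/16)h)²h = (27/256)πh³
dV/dh = (81/256)πh²
dh/dt = (dV/dt)/(dV/dh) = -8/((81/256)π·13²) = -2048/(13689π) m/min
The level is dropping at 2048/(13689π) ≈ 0.04762 m/min.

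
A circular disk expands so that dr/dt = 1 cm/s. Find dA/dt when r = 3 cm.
6π cm²/s

A = πr²
dA/dt = 2πr · dr/dt = 2π(3)(1) = 6π cm²/s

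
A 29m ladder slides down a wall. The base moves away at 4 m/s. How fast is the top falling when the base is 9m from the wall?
9√190/95 ≈ 1.306 m/s

x² + y² = 29²
2x·dx/dt + 2y·dy/dt = 0
dy/dt = -x/y · dx/dt = -9/(2√190) · 4 = -9√190/95 m/s
The top is descending at 9√190/95 ≈ 1.306 m/s.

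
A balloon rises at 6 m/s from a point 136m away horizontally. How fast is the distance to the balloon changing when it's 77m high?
462√977/4885 ≈ 2.956 m/s

z² = 136² + y²
z = √(136² + 77²) = 5√977
dz/dt = y/z · dy/dt = 77/(5√977) · 6 = 462√977/4885 ≈ 2.956 m/s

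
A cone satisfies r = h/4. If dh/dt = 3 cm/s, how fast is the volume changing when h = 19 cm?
1083π/16 cm³/s

V = (1/3)π(h/4)²h = πh³/48
dV/dt = πh²/16 · 3
At h = 19: dV/dt = 1083π/16 cm³/s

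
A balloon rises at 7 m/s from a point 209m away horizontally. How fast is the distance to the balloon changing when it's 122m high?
854√58565/58565 ≈ 3.529 m/s

z² = 209² + y²
z = √(209² + 122²) = √58565
dz/dt = y/z · dy/dt = 122/√58565 · 7 = 854√58565/58565 ≈ 3.529 m/s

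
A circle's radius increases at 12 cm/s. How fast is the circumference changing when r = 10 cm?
24π cm/s

C = 2πr
dC/dt = 2π · dr/dt = 2π · 12 = 24π cm/s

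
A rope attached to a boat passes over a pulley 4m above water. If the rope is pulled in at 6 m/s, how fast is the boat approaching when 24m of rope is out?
36√35/35 ≈ 6.085 m/s

rope² = x² + 4²
x = √(24² - 4²) = 4√35
dx/dt = (rope/x) · d(rope)/dt = (24/(4√35)) · (-6) = -36√35/35 m/s
The boat approaches at 36√35/35 ≈ 6.085 m/s.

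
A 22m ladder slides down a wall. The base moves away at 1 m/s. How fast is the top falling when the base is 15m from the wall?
15√259/259 ≈ 0.9321 m/s

x² + y² = 22²
2x·dx/dt + 2y·dy/dt = 0
dy/dt = -x/y · dx/dt = -15/√259 · 1 = -15√259/259 m/s
The top is descending at 15√259/259 ≈ 0.9321 m/s.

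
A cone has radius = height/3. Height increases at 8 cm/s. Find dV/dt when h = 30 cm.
800π cm³/s

V = (1/3)π(h/3)²h = πh³/27
dV/dt = πh²/9 · 8
At h = 30: dV/dt = 800π cm³/s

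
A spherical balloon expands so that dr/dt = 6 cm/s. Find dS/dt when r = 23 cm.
1104π cm²/s

S = 4πr²
dS/dt = dS/dr · dr/dt = 8πr · 6
At r = 23: dS/dt = 1104π cm²/s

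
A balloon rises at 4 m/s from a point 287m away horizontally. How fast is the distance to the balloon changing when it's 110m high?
440√94469/94469 ≈ 1.432 m/s

z² = 287² + y²
z = √(287² + 110²) = √94469
dz/dt = y/z · dy/dt = 110/√94469 · 4 = 440√94469/94469 ≈ 1.432 m/s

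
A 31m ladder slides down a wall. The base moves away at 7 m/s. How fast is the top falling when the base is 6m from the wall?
42√37/185 ≈ 1.381 m/s

x² + y² = 31²
2x·dx/dt + 2y·dy/dt = 0
dy/dt = -x/y · dx/dt = -6/(5√37) · 7 = -42√37/185 m/s
The top is descending at 42√37/185 ≈ 1.381 m/s.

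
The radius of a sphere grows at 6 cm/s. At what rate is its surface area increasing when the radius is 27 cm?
1296π cm²/s

S = 4πr²
dS/dt = dS/dr · dr/dt = 8πr · 6
At r = 27: dS/dt = 1296π cm²/s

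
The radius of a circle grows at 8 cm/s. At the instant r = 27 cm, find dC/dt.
16π cm/s

C = 2πr
dC/dt = 2π · dr/dt = 2π · 8 = 16π cm/s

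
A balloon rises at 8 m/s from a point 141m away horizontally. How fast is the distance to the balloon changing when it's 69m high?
92√2/37 ≈ 3.516 m/s

z² = 141² + y²
z = √(141² + 69²) = 111√2
dz/dt = y/z · dy/dt = 69/(111√2) · 8 = 92√2/37 ≈ 3.516 m/s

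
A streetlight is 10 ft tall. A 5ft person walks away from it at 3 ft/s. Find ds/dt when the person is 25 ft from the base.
3 ft/s

By similar triangles: 10/(x+s) = 5/s
Solving: s = 5x/5
ds/dt = 5/5 · dx/dt = 1 · 3 = 3 ft/s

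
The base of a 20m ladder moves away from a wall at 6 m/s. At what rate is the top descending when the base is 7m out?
14√39/39 ≈ 2.242 m/s

x² + y² = 20²
2x·dx/dt + 2y·dy/dt = 0
dy/dt = -x/y · dx/dt = -7/(3√39) · 6 = -14√39/39 m/s
The top is descending at 14√39/39 ≈ 2.242 m/s.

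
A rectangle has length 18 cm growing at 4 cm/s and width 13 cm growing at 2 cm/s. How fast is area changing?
88 cm²/s

A = lw
dA/dt = w·dl/dt + l·dw/dt = 13·4 + 18·2 = 88 cm²/s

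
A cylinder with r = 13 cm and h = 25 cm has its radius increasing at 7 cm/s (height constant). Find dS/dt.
714π cm²/s

S = 2πrh + 2πr² (lateral + bases)
dS/dt = (2πh + 4πr)·dr/dt = (2π·25 + 4π·13)·7
= 714π cm²/s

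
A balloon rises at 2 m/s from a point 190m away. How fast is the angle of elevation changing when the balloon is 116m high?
0.007668 rad/s

tan(θ) = y/190
sec²(θ) · dθ/dt = (1/190) · dy/dt
dθ/dt = cos²(θ)/190 · 2 = 190/(190² + 116²) · 2
dθ/dt = 0.007668 rad/s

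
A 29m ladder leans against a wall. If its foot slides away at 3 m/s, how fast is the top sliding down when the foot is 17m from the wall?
17√138/92 ≈ 2.171 m/s

x² + y² = 29²
2x·dx/dt + 2y·dy/dt = 0
dy/dt = -x/y · dx/dt = -17/(2√138) · 3 = -17√138/92 m/s
The top is descending at 17√138/92 ≈ 2.171 m/s.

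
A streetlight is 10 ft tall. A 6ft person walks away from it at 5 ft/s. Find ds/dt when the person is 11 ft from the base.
15/2 ft/s

By similar triangles: 10/(x+s) = 6/s
Solving: s = 6x/4
ds/dt = 6/4 · dx/dt = 3/2 · 5 = 15/2 ft/s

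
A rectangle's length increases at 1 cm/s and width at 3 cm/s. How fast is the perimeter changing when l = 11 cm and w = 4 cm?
8 cm/s

P = 2(l + w)
dP/dt = 2(dl/dt + dw/dt) = 2(1 + 3) = 8 cm/s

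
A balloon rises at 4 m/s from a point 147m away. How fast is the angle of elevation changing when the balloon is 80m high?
0.020993 rad/s

tan(θ) = y/147
sec²(θ) · dθ/dt = (1/147) · dy/dt
dθ/dt = cos²(θ)/147 · 4 = 147/(147² + 80²) · 4
dθ/dt = 0.020993 rad/s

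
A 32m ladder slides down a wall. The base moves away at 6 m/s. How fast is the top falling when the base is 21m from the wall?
126√583/583 ≈ 5.218 m/s

x² + y² = 32²
2x·dx/dt + 2y·dy/dt = 0
dy/dt = -x/y · dx/dt = -21/√583 · 6 = -126√583/583 m/s
The top is descending at 126√583/583 ≈ 5.218 m/s.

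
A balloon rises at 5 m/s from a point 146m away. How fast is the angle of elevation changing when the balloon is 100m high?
0.023311 rad/s

tan(θ) = y/146
sec²(θ) · dθ/dt = (1/146) · dy/dt
dθ/dt = cos²(θ)/146 · 5 = 146/(146² + 100²) · 5
dθ/dt = 0.023311 rad/s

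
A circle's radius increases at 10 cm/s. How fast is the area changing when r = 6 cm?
120π cm²/s

A = πr²
dA/dt = 2πr · dr/dt = 2π(6)(10) = 120π cm²/s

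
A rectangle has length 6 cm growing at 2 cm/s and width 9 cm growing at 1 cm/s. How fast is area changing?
24 cm²/s

A = lw
dA/dt = w·dl/dt + l·dw/dt = 9·2 + 6·1 = 24 cm²/s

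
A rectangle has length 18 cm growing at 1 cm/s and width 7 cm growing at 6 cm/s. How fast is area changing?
115 cm²/s

A = lw
dA/dt = w·dl/dt + l·dw/dt = 7·1 + 18·6 = 115 cm²/s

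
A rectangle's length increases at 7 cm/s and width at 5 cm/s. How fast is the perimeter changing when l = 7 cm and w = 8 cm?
24 cm/s

P = 2(l + w)
dP/dt = 2(dl/dt + dw/dt) = 2(7 + 5) = 24 cm/s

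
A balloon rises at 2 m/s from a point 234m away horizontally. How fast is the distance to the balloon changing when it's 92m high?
92√15805/15805 ≈ 0.7318 m/s

z² = 234² + y²
z = √(234² + 92²) = 2√15805
dz/dt = y/z · dy/dt = 92/(2√15805) · 2 = 92√15805/15805 ≈ 0.7318 m/s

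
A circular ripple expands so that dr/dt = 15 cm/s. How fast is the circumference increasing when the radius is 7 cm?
30π cm/s

C = 2πr
dC/dt = 2π · dr/dt = 2π · 15 = 30π cm/s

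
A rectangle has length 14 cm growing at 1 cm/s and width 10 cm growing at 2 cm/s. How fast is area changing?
38 cm²/s

A = lw
dA/dt = w·dl/dt + l·dw/dt = 10·1 + 14·2 = 38 cm²/s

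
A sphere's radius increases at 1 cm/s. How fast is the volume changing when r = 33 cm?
4356π cm³/s

V = (4/3)πr³
dV/dt = dV/dr · dr/dt = 4πr² · 1
At r = 33: dV/dt = 4356π cm³/s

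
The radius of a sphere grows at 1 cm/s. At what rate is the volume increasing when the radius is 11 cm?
484π cm³/s

V = (4/3)πr³
dV/dt = dV/dr · dr/dt = 4πr² · 1
At r = 11: dV/dt = 484π cm³/s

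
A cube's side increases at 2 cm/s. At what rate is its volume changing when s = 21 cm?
2646 cm³/s

V = s³
dV/dt = 3s² · ds/dt = 3·21²·2 = 2646 cm³/s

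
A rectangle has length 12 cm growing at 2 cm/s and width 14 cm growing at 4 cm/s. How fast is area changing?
76 cm²/s

A = lw
dA/dt = w·dl/dt + l·dw/dt = 14·2 + 12·4 = 76 cm²/s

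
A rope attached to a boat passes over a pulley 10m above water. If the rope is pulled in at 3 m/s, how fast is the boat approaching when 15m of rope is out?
9√5/5 ≈ 4.025 m/s

rope² = x² + 10²
x = √(15² - 10²) = 5√5
dx/dt = (rope/x) · d(rope)/dt = (15/(5√5)) · (-3) = -9√5/5 m/s
The boat approaches at 9√5/5 ≈ 4.025 m/s.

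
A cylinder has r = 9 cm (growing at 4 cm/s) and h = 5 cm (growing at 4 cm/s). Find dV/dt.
684π cm³/s

V = πr²h
dV/dt = 2πrh·dr/dt + πr²·dh/dt
= 2π(9)(5)(4) + π(9)²(4)
= 684π cm³/s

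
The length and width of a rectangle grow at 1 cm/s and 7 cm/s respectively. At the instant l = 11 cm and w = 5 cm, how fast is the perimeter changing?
16 cm/s

P = 2(l + w)
dP/dt = 2(dl/dt + dw/dt) = 2(1 + 7) = 16 cm/s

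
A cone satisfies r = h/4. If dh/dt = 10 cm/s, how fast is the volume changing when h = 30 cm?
1125π/2 cm³/s

V = (1/3)π(h/4)²h = πh³/48
dV/dt = πh²/16 · 10
At h = 30: dV/dt = 1125π/2 cm³/s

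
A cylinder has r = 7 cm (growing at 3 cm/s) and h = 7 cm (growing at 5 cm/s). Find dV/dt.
539π cm³/s

V = πr²h
dV/dt = 2πrh·dr/dt + πr²·dh/dt
= 2π(7)(7)(3) + π(7)²(5)
= 539π cm³/s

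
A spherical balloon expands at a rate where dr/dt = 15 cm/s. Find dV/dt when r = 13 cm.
10140π cm³/s

V = (4/3)πr³
dV/dt = dV/dr · dr/dt = 4πr² · 15
At r = 13: dV/dt = 10140π cm³/s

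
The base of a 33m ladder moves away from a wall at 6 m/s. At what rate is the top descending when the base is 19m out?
57√182/182 ≈ 4.225 m/s

x² + y² = 33²
2x·dx/dt + 2y·dy/dt = 0
dy/dt = -x/y · dx/dt = -19/(2√182) · 6 = -57√182/182 m/s
The top is descending at 57√182/182 ≈ 4.225 m/s.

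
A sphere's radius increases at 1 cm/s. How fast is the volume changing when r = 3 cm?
36π cm³/s

V = (4/3)πr³
dV/dt = dV/dr · dr/dt = 4πr² · 1
At r = 3: dV/dt = 36π cm³/s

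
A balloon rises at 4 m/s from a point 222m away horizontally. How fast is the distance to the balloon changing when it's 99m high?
132√6565/6565 ≈ 1.629 m/s

z² = 222² + y²
z = √(222² + 99²) = 3√6565
dz/dt = y/z · dy/dt = 99/(3√6565) · 4 = 132√6565/6565 ≈ 1.629 m/s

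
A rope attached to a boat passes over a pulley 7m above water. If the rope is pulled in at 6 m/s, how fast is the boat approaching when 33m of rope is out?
99√65/130 ≈ 6.14 m/s

rope² = x² + 7²
x = √(33² - 7²) = 4√65
dx/dt = (rope/x) · d(rope)/dt = (33/(4√65)) · (-6) = -99√65/130 m/s
The boat approaches at 99√65/130 ≈ 6.14 m/s.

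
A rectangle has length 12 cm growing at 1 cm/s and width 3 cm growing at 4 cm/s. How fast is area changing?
51 cm²/s

A = lw
dA/dt = w·dl/dt + l·dw/dt = 3·1 + 12·4 = 51 cm²/s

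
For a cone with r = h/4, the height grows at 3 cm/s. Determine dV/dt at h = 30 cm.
675π/4 cm³/s

V = (1/3)π(h/4)²h = πh³/48
dV/dt = πh²/16 · 3
At h = 30: dV/dt = 675π/4 cm³/s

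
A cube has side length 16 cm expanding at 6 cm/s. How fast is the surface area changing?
1152 cm²/s

A = 6s²
dA/dt = 12s · ds/dt = 12·16·6 = 1152 cm²/s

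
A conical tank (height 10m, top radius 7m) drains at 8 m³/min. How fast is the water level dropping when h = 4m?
50/(49π) ≈ 0.3248 m/min

r/h = 7/10, so r = (7/10)h
V = (1/3)πr²h = (1/3)π((7/10)h)²h = (49/300)πh³
dV/dh = (49/100)πh²
dh/dt = (dV/dt)/(dV/dh) = -8/((49/100)π·4²) = -50/(49π) m/min
The level is dropping at 50/(49π) ≈ 0.3248 m/min.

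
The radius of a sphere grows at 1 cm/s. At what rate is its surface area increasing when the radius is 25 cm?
200π cm²/s

S = 4πr²
dS/dt = dS/dr · dr/dt = 8πr · 1
At r = 25: dS/dt = 200π cm²/s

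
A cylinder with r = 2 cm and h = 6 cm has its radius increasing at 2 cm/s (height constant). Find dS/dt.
40π cm²/s

S = 2πrh + 2πr² (lateral + bases)
dS/dt = (2πh + 4πr)·dr/dt = (2π·6 + 4π·2)·2
= 40π cm²/s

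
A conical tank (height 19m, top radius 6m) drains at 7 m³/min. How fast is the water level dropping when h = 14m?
361/(1008π) ≈ 0.114 m/min

r/h = 6/19, so r = (6/19)h
V = (1/3)πr²h = (1/3)π((6/19)h)²h = (12/361)πh³
dV/dh = (36/361)πh²
dh/dt = (dV/dt)/(dV/dh) = -7/((36/361)π·14²) = -361/(1008π) m/min
The level is dropping at 361/(1008π) ≈ 0.114 m/min.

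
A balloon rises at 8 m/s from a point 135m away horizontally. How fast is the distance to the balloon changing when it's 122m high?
976√33109/33109 ≈ 5.364 m/s

z² = 135² + y²
z = √(135² + 122²) = √33109
dz/dt = y/z · dy/dt = 122/√33109 · 8 = 976√33109/33109 ≈ 5.364 m/s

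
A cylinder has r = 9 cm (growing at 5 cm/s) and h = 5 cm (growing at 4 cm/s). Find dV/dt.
774π cm³/s

V = πr²h
dV/dt = 2πrh·dr/dt + πr²·dh/dt
= 2π(9)(5)(5) + π(9)²(4)
= 774π cm³/s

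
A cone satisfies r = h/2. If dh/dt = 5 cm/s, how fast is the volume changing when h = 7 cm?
245π/4 cm³/s

V = (1/3)π(h/2)²h = πh³/12
dV/dt = πh²/4 · 5
At h = 7: dV/dt = 245π/4 cm³/s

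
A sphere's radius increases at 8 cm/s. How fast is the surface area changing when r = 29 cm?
1856π cm²/s

S = 4πr²
dS/dt = dS/dr · dr/dt = 8πr · 8
At r = 29: dS/dt = 1856π cm²/s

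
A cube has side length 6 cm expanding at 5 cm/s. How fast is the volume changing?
540 cm³/s

V = s³
dV/dt = 3s² · ds/dt = 3·6²·5 = 540 cm³/s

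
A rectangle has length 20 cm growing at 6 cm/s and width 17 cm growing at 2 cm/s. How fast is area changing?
142 cm²/s

A = lw
dA/dt = w·dl/dt + l·dw/dt = 17·6 + 20·2 = 142 cm²/s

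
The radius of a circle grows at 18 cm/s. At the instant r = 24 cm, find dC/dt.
36π cm/s

C = 2πr
dC/dt = 2π · dr/dt = 2π · 18 = 36π cm/s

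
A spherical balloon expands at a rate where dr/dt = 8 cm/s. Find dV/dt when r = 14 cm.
6272π cm³/s

V = (4/3)πr³
dV/dt = dV/dr · dr/dt = 4πr² · 8
At r = 14: dV/dt = 6272π cm³/s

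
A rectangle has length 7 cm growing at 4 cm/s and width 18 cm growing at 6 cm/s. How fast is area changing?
114 cm²/s

A = lw
dA/dt = w·dl/dt + l·dw/dt = 18·4 + 7·6 = 114 cm²/s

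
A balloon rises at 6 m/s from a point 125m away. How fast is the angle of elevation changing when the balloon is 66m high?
0.037536 rad/s

tan(θ) = y/125
sec²(θ) · dθ/dt = (1/125) · dy/dt
dθ/dt = cos²(θ)/125 · 6 = 125/(125² + 66²) · 6
dθ/dt = 0.037536 rad/s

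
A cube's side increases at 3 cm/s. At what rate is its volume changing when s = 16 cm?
2304 cm³/s

V = s³
dV/dt = 3s² · ds/dt = 3·16²·3 = 2304 cm³/s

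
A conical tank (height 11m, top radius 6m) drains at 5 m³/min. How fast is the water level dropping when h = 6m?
605/(1296π) ≈ 0.1486 m/min

r/h = 6/11, so r = (6/11)h
V = (1/3)πr²h = (1/3)π((6/11)h)²h = (12/121)πh³
dV/dh = (36/121)πh²
dh/dt = (dV/dt)/(dV/dh) = -5/((36/121)π·6²) = -605/(1296π) m/min
The level is dropping at 605/(1296π) ≈ 0.1486 m/min.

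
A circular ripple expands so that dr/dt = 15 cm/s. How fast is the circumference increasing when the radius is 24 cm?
30π cm/s

C = 2πr
dC/dt = 2π · dr/dt = 2π · 15 = 30π cm/s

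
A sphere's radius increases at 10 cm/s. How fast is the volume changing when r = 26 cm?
27040π cm³/s

V = (4/3)πr³
dV/dt = dV/dr · dr/dt = 4πr² · 10
At r = 26: dV/dt = 27040π cm³/s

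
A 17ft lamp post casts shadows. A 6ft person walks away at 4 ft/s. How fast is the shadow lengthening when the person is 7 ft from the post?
24/11 ft/s

By similar triangles: 17/(x+s) = 6/s
Solving: s = 6x/11
ds/dt = 6/11 · dx/dt = 6/11 · 4 = 24/11 ft/s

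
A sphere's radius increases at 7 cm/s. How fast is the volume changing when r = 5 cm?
700π cm³/s

V = (4/3)πr³
dV/dt = dV/dr · dr/dt = 4πr² · 7
At r = 5: dV/dt = 700π cm³/s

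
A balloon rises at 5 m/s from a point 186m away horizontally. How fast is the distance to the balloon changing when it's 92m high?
46√10765/2153 ≈ 2.217 m/s

z² = 186² + y²
z = √(186² + 92²) = 2√10765
dz/dt = y/z · dy/dt = 92/(2√10765) · 5 = 46√10765/2153 ≈ 2.217 m/s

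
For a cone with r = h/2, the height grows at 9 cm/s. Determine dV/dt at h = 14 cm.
441π cm³/s

V = (1/3)π(h/2)²h = πh³/12
dV/dt = πh²/4 · 9
At h = 14: dV/dt = 441π cm³/s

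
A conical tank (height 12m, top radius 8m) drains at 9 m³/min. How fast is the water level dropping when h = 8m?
81/(256π) ≈ 0.1007 m/min

r/h = 8/12, so r = (2/3)h
V = (1/3)πr²h = (1/3)π((2/3)h)²h = (4/27)πh³
dV/dh = (4/9)πh²
dh/dt = (dV/dt)/(dV/dh) = -9/((4/9)π·8²) = -81/(256π) m/min
The level is dropping at 81/(256π) ≈ 0.1007 m/min.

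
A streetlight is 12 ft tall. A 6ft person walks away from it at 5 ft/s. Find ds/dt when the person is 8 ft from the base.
5 ft/s

By similar triangles: 12/(x+s) = 6/s
Solving: s = 6x/6
ds/dt = 6/6 · dx/dt = 1 · 5 = 5 ft/s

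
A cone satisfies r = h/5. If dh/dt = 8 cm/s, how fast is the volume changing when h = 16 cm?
2048π/25 cm³/s

V = (1/3)π(h/5)²h = πh³/75
dV/dt = πh²/25 · 8
At h = 16: dV/dt = 2048π/25 cm³/s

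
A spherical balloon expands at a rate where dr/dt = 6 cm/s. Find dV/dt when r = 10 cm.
2400π cm³/s

V = (4/3)πr³
dV/dt = dV/dr · dr/dt = 4πr² · 6
At r = 10: dV/dt = 2400π cm³/s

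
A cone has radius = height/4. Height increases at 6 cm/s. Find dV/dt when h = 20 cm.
150π cm³/s

V = (1/3)π(h/4)²h = πh³/48
dV/dt = πh²/16 · 6
At h = 20: dV/dt = 150π cm³/s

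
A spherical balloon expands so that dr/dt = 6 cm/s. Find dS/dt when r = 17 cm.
816π cm²/s

S = 4πr²
dS/dt = dS/dr · dr/dt = 8πr · 6
At r = 17: dS/dt = 816π cm²/s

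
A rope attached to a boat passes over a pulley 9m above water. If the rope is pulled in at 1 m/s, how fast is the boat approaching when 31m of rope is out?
31√55/220 ≈ 1.045 m/s

rope² = x² + 9²
x = √(31² - 9²) = 4√55
dx/dt = (rope/x) · d(rope)/dt = (31/(4√55)) · (-1) = -31√55/220 m/s
The boat approaches at 31√55/220 ≈ 1.045 m/s.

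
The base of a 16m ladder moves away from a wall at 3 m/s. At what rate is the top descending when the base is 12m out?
9√7/7 ≈ 3.402 m/s

x² + y² = 16²
2x·dx/dt + 2y·dy/dt = 0
dy/dt = -x/y · dx/dt = -12/(4√7) · 3 = -9√7/7 m/s
The top is descending at 9√7/7 ≈ 3.402 m/s.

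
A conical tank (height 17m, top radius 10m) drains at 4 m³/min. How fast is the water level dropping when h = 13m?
289/(4225π) ≈ 0.02177 m/min

r/h = 10/17, so r = (10/17)h
V = (1/3)πr²h = (1/3)π((10/17)h)²h = (100/867)πh³
dV/dh = (100/289)πh²
dh/dt = (dV/dt)/(dV/dh) = -4/((100/289)π·13²) = -289/(4225π) m/min
The level is dropping at 289/(4225π) ≈ 0.02177 m/min.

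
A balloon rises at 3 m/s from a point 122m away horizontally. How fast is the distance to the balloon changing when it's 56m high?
84√4505/4505 ≈ 1.252 m/s

z² = 122² + y²
z = √(122² + 56²) = 2√4505
dz/dt = y/z · dy/dt = 56/(2√4505) · 3 = 84√4505/4505 ≈ 1.252 m/s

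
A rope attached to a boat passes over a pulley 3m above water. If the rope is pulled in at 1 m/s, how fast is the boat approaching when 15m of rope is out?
5√6/12 ≈ 1.021 m/s

rope² = x² + 3²
x = √(15² - 3²) = 6√6
dx/dt = (rope/x) · d(rope)/dt = (15/(6√6)) · (-1) = -5√6/12 m/s
The boat approaches at 5√6/12 ≈ 1.021 m/s.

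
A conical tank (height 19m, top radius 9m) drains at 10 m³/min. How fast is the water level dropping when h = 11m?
3610/(9801π) ≈ 0.1172 m/min

r/h = 9/19, so r = (9/19)h
V = (1/3)πr²h = (1/3)π((9/19)h)²h = (27/361)πh³
dV/dh = (81/361)πh²
dh/dt = (dV/dt)/(dV/dh) = -10/((81/361)π·11²) = -3610/(9801π) m/min
The level is dropping at 3610/(9801π) ≈ 0.1172 m/min.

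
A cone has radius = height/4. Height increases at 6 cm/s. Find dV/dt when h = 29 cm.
2523π/8 cm³/s

V = (1/3)π(h/4)²h = πh³/48
dV/dt = πh²/16 · 6
At h = 29: dV/dt = 2523π/8 cm³/s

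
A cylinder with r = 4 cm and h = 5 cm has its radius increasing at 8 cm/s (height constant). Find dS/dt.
208π cm²/s

S = 2πrh + 2πr² (lateral + bases)
dS/dt = (2πh + 4πr)·dr/dt = (2π·5 + 4π·4)·8
= 208π cm²/s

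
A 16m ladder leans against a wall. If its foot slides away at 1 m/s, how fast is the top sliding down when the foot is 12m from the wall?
3√7/7 ≈ 1.134 m/s

x² + y² = 16²
2x·dx/dt + 2y·dy/dt = 0
dy/dt = -x/y · dx/dt = -12/(4√7) · 1 = -3√7/7 m/s
The top is descending at 3√7/7 ≈ 1.134 m/s.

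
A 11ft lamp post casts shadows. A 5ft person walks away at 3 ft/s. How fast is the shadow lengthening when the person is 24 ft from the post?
5/2 ft/s

By similar triangles: 11/(x+s) = 5/s
Solving: s = 5x/6
ds/dt = 5/6 · dx/dt = 5/6 · 3 = 5/2 ft/s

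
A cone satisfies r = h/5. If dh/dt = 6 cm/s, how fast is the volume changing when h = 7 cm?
294π/25 cm³/s

V = (1/3)π(h/5)²h = πh³/75
dV/dt = πh²/25 · 6
At h = 7: dV/dt = 294π/25 cm³/s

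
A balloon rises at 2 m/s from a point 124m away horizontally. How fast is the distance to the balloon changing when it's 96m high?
48√1537/1537 ≈ 1.224 m/s

z² = 124² + y²
z = √(124² + 96²) = 4√1537
dz/dt = y/z · dy/dt = 96/(4√1537) · 2 = 48√1537/1537 ≈ 1.224 m/s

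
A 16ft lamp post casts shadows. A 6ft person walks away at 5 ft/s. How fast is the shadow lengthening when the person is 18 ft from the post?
3 ft/s

By similar triangles: 16/(x+s) = 6/s
Solving: s = 6x/10
ds/dt = 6/10 · dx/dt = 3/5 · 5 = 3 ft/s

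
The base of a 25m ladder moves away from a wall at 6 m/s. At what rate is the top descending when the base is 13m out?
13√114/38 ≈ 3.653 m/s

x² + y² = 25²
2x·dx/dt + 2y·dy/dt = 0
dy/dt = -x/y · dx/dt = -13/(2√114) · 6 = -13√114/38 m/s
The top is descending at 13√114/38 ≈ 3.653 m/s.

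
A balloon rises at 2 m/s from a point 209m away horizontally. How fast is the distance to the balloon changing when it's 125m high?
125√59306/29653 ≈ 1.027 m/s

z² = 209² + y²
z = √(209² + 125²) = √59306
dz/dt = y/z · dy/dt = 125/√59306 · 2 = 125√59306/29653 ≈ 1.027 m/s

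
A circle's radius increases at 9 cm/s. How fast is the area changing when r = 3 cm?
54π cm²/s

A = πr²
dA/dt = 2πr · dr/dt = 2π(3)(9) = 54π cm²/s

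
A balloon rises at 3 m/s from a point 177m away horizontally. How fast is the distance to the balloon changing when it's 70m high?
210√36229/36229 ≈ 1.103 m/s

z² = 177² + y²
z = √(177² + 70²) = √36229
dz/dt = y/z · dy/dt = 70/√36229 · 3 = 210√36229/36229 ≈ 1.103 m/s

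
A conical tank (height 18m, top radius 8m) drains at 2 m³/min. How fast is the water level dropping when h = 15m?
9/(200π) ≈ 0.01432 m/min

r/h = 8/18, so r = (4/9)h
V = (1/3)πr²h = (1/3)π((4/9)h)²h = (16/243)πh³
dV/dh = (16/81)πh²
dh/dt = (dV/dt)/(dV/dh) = -2/((16/81)π·15²) = -9/(200π) m/min
The level is dropping at 9/(200π) ≈ 0.01432 m/min.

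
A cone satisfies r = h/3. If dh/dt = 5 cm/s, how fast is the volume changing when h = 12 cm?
80π cm³/s

V = (1/3)π(h/3)²h = πh³/27
dV/dt = πh²/9 · 5
At h = 12: dV/dt = 80π cm³/s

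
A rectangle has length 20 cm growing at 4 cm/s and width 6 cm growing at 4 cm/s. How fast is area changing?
104 cm²/s

A = lw
dA/dt = w·dl/dt + l·dw/dt = 6·4 + 20·4 = 104 cm²/s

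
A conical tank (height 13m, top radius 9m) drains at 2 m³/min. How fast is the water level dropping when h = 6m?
169/(1458π) ≈ 0.0369 m/min

r/h = 9/13, so r = (9/13)h
V = (1/3)πr²h = (1/3)π((9/13)h)²h = (27/169)πh³
dV/dh = (81/169)πh²
dh/dt = (dV/dt)/(dV/dh) = -2/((81/169)π·6²) = -169/(1458π) m/min
The level is dropping at 169/(1458π) ≈ 0.0369 m/min.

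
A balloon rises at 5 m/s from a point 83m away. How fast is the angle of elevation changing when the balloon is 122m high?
0.01906 rad/s

tan(θ) = y/83
sec²(θ) · dθ/dt = (1/83) · dy/dt
dθ/dt = cos²(θ)/83 · 5 = 83/(83² + 122²) · 5
dθ/dt = 0.01906 rad/s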